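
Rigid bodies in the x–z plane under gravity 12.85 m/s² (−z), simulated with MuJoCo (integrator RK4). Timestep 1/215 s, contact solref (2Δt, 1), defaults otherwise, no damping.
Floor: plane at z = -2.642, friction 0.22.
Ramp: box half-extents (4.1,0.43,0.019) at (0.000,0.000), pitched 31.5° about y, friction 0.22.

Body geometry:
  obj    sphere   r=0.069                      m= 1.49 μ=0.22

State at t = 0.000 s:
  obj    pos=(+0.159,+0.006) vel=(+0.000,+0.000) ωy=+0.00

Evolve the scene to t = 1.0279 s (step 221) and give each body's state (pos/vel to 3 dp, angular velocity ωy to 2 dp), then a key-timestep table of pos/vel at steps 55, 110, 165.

State at t = 1.0279 s:
  obj    pos=(+2.320,-1.318) vel=(+4.204,-2.576) ωy=+71.43

Key-timestep trajectory:
   step    t(s)  obj.x    obj.z    obj.vx   obj.vz 
     55  0.2558   +0.293  -0.076  +1.046  -0.641
    110  0.5116   +0.694  -0.322  +2.092  -1.282
    165  0.7674   +1.363  -0.732  +3.138  -1.923


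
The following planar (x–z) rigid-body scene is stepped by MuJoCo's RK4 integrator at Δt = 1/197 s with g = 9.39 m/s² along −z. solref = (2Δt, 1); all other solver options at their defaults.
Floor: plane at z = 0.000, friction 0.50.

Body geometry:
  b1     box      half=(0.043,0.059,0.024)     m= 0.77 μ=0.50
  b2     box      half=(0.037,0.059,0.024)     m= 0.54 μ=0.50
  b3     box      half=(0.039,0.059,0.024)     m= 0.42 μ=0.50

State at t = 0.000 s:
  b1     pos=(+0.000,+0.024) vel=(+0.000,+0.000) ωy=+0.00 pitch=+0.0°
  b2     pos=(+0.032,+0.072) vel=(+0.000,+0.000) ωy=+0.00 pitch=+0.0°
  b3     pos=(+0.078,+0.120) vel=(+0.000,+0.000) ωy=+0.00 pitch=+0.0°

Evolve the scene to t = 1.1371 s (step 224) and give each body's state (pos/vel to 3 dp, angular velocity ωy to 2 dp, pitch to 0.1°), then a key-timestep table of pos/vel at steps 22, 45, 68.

State at t = 1.1371 s:
  b1     pos=(+0.000,+0.024) vel=(+0.000,+0.000) ωy=+0.00 pitch=+0.0°
  b2     pos=(+0.032,+0.072) vel=(+0.000,+0.000) ωy=+0.00 pitch=+0.0°
  b3     pos=(+0.106,+0.039) vel=(+0.000,+0.000) ωy=+0.00 pitch=+90.0°

Key-timestep trajectory:
   step    t(s)  b1.x    b1.z    b1.vx   b1.vz   b2.x    b2.z    b2.vx   b2.vz   b3.x    b3.z    b3.vx   b3.vz 
     22  0.1117   +0.000  +0.024  +0.000  +0.000   +0.033  +0.072  +0.012  +0.005   +0.089  +0.113  +0.190  -0.164
     45  0.2284   +0.000  +0.024  +0.000  +0.000   +0.032  +0.072  +0.002  +0.001   +0.113  +0.043  +0.208  -1.133
     68  0.3452   +0.000  +0.024  +0.000  +0.000   +0.032  +0.072  +0.000  +0.000   +0.105  +0.040  +0.062  -0.033


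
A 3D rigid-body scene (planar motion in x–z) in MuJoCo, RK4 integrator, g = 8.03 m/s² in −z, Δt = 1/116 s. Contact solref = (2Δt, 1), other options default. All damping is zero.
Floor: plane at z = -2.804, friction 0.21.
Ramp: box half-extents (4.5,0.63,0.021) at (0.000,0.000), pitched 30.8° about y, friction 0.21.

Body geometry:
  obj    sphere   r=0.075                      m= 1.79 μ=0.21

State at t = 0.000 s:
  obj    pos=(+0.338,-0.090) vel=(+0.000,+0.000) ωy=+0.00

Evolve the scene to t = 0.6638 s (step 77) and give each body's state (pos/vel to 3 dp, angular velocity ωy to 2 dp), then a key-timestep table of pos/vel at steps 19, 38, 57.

State at t = 0.6638 s:
  obj    pos=(+0.894,-0.421) vel=(+1.675,-0.998) ωy=+25.97

Key-timestep trajectory:
   step    t(s)  obj.x    obj.z    obj.vx   obj.vz 
     19  0.1638   +0.372  -0.110  +0.414  -0.247
     38  0.3276   +0.474  -0.171  +0.827  -0.493
     57  0.4914   +0.643  -0.271  +1.240  -0.739


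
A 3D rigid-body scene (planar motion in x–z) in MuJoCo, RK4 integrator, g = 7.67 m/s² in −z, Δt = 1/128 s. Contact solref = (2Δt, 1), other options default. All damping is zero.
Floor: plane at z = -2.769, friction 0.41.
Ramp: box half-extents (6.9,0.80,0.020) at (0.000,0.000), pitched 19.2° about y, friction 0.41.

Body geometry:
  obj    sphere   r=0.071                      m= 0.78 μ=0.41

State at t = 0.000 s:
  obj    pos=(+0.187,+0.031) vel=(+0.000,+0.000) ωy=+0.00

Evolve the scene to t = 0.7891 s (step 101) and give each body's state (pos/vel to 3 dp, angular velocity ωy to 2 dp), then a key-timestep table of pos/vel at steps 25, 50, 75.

State at t = 0.7891 s:
  obj    pos=(+0.717,-0.153) vel=(+1.343,-0.468) ωy=+20.02

Key-timestep trajectory:
   step    t(s)  obj.x    obj.z    obj.vx   obj.vz 
     25  0.1953   +0.220  +0.020  +0.332  -0.116
     50  0.3906   +0.317  -0.014  +0.665  -0.231
     75  0.5859   +0.479  -0.071  +0.997  -0.347


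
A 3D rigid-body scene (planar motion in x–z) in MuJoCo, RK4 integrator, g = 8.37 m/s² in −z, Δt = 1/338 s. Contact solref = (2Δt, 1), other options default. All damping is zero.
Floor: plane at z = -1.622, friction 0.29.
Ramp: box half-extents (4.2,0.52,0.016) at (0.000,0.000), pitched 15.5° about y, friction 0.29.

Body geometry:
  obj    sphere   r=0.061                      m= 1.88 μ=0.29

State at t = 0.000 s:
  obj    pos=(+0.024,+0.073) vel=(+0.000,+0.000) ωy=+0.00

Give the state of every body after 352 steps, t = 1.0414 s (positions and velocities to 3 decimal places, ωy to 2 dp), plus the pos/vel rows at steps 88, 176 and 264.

State at t = 1.0414 s:
  obj    pos=(+0.859,-0.158) vel=(+1.603,-0.445) ωy=+27.27

Key-timestep trajectory:
   step    t(s)  obj.x    obj.z    obj.vx   obj.vz 
     88  0.2604   +0.076  +0.059  +0.401  -0.111
    176  0.5207   +0.233  +0.015  +0.802  -0.222
    264  0.7811   +0.494  -0.057  +1.203  -0.334


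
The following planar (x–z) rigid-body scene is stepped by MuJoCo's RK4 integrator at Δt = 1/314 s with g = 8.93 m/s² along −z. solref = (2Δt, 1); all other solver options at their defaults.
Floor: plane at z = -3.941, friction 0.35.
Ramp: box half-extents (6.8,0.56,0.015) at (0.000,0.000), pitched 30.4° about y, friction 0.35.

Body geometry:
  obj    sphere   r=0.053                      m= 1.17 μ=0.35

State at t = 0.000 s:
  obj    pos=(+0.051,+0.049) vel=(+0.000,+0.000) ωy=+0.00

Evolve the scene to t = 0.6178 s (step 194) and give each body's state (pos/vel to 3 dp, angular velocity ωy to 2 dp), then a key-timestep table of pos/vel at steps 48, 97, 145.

State at t = 0.6178 s:
  obj    pos=(+0.582,-0.263) vel=(+1.720,-1.009) ωy=+37.62

Key-timestep trajectory:
   step    t(s)  obj.x    obj.z    obj.vx   obj.vz 
     48  0.1529   +0.084  +0.030  +0.426  -0.250
     97  0.3089   +0.184  -0.029  +0.860  -0.505
    145  0.4618   +0.348  -0.125  +1.286  -0.754


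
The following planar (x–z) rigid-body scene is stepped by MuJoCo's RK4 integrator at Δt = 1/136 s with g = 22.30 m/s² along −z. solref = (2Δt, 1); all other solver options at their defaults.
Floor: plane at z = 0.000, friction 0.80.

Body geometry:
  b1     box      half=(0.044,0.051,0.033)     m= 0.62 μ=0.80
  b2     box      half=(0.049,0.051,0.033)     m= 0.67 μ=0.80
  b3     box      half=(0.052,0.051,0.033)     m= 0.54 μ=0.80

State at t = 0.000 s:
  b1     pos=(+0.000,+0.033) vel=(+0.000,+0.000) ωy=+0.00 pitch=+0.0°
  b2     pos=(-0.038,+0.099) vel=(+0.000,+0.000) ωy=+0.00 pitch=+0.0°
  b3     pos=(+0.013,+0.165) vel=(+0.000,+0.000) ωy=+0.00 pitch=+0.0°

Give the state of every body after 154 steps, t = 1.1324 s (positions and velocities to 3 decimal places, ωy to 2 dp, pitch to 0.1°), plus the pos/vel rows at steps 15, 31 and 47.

State at t = 1.1324 s:
  b1     pos=(+0.000,+0.033) vel=(+0.000,+0.000) ωy=+0.00 pitch=-0.1°
  b2     pos=(-0.039,+0.099) vel=(+0.000,+0.000) ωy=+0.00 pitch=-0.4°
  b3     pos=(+0.129,+0.033) vel=(+0.000,+0.000) ωy=+0.00 pitch=+180.0°

Key-timestep trajectory:
   step    t(s)  b1.x    b1.z    b1.vx   b1.vz   b2.x    b2.z    b2.vx   b2.vz   b3.x    b3.z    b3.vx   b3.vz 
     15  0.1103   +0.000  +0.033  -0.001  +0.000   -0.038  +0.099  -0.001  +0.001   +0.018  +0.164  +0.120  -0.025
     31  0.2279   +0.000  +0.033  +0.000  +0.001   -0.038  +0.099  -0.001  +0.001   +0.050  +0.124  +0.359  -1.155
     47  0.3456   +0.000  +0.033  +0.000  +0.000   -0.039  +0.099  -0.002  -0.001   +0.131  +0.026  -0.047  +0.079


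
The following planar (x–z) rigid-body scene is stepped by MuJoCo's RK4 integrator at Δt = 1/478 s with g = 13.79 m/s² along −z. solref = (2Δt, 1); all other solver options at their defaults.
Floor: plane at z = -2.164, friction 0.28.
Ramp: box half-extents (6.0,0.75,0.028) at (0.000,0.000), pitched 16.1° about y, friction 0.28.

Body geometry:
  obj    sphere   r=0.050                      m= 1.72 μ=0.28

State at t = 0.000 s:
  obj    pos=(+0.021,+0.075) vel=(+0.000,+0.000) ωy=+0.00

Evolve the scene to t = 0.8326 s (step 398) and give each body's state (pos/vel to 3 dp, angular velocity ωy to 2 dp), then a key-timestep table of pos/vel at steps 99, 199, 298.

State at t = 0.8326 s:
  obj    pos=(+0.931,-0.187) vel=(+2.185,-0.631) ωy=+45.48

Key-timestep trajectory:
   step    t(s)  obj.x    obj.z    obj.vx   obj.vz 
     99  0.2071   +0.077  +0.059  +0.544  -0.157
    199  0.4163   +0.248  +0.009  +1.093  -0.315
    298  0.6234   +0.531  -0.072  +1.636  -0.472


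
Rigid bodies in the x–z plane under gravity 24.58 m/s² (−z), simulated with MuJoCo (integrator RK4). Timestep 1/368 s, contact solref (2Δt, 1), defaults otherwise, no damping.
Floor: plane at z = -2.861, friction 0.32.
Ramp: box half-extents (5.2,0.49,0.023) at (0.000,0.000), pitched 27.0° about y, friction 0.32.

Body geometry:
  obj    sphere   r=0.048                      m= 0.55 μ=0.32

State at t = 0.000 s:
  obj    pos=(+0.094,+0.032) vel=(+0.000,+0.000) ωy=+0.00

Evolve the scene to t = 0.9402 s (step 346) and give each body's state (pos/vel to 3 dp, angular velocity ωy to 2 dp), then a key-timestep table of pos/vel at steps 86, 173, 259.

State at t = 0.9402 s:
  obj    pos=(+3.233,-1.568) vel=(+6.677,-3.402) ωy=+156.12

Key-timestep trajectory:
   step    t(s)  obj.x    obj.z    obj.vx   obj.vz 
     86  0.2337   +0.288  -0.067  +1.660  -0.846
    173  0.4701   +0.879  -0.368  +3.339  -1.701
    259  0.7038   +1.853  -0.864  +4.999  -2.547


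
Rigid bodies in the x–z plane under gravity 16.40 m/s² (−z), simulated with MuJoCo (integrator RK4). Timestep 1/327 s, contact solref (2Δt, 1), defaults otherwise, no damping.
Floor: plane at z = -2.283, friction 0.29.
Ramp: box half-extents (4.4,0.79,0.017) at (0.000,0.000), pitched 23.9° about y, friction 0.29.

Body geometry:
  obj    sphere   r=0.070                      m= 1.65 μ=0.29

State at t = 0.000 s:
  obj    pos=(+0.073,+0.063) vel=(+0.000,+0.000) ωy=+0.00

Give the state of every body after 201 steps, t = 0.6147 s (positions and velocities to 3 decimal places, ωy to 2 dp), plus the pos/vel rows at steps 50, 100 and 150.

State at t = 0.6147 s:
  obj    pos=(+0.893,-0.300) vel=(+2.667,-1.182) ωy=+41.67

Key-timestep trajectory:
   step    t(s)  obj.x    obj.z    obj.vx   obj.vz 
     50  0.1529   +0.124  +0.040  +0.664  -0.294
    100  0.3058   +0.276  -0.027  +1.327  -0.588
    150  0.4587   +0.530  -0.140  +1.990  -0.882


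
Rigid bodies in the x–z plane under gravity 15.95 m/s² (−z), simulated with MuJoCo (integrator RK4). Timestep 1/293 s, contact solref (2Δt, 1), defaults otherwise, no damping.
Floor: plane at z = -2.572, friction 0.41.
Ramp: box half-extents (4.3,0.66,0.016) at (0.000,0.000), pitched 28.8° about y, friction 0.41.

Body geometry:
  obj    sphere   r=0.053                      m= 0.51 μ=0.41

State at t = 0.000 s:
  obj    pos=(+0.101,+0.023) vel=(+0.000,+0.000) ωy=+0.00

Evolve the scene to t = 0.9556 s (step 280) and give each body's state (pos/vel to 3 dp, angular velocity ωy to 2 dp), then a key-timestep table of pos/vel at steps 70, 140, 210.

State at t = 0.9556 s:
  obj    pos=(+2.297,-1.184) vel=(+4.596,-2.527) ωy=+98.95

Key-timestep trajectory:
   step    t(s)  obj.x    obj.z    obj.vx   obj.vz 
     70  0.2389   +0.238  -0.052  +1.149  -0.632
    140  0.4778   +0.650  -0.279  +2.298  -1.263
    210  0.7167   +1.337  -0.656  +3.447  -1.895


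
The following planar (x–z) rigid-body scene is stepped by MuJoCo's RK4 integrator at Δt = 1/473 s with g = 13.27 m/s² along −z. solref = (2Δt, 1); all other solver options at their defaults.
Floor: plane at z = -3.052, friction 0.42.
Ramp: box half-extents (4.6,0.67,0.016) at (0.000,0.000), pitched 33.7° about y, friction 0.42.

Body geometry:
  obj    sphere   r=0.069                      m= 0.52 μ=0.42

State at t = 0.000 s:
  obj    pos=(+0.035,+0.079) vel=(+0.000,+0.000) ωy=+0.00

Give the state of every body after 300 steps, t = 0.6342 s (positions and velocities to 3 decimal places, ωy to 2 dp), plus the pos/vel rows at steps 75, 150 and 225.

State at t = 0.6342 s:
  obj    pos=(+0.915,-0.508) vel=(+2.775,-1.851) ωy=+48.34

Key-timestep trajectory:
   step    t(s)  obj.x    obj.z    obj.vx   obj.vz 
     75  0.1586   +0.090  +0.042  +0.694  -0.463
    150  0.3171   +0.255  -0.068  +1.388  -0.925
    225  0.4757   +0.530  -0.251  +2.081  -1.388


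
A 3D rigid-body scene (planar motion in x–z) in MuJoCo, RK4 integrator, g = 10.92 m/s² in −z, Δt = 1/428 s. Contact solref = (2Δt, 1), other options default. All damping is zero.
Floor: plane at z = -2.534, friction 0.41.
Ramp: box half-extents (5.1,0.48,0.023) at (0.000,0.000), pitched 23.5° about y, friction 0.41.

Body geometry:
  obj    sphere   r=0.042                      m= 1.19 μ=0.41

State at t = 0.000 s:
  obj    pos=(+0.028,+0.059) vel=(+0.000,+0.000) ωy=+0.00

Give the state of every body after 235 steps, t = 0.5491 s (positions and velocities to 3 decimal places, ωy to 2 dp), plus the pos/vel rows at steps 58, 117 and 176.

State at t = 0.5491 s:
  obj    pos=(+0.458,-0.128) vel=(+1.566,-0.681) ωy=+40.65

Key-timestep trajectory:
   step    t(s)  obj.x    obj.z    obj.vx   obj.vz 
     58  0.1355   +0.054  +0.047  +0.387  -0.168
    117  0.2734   +0.135  +0.012  +0.780  -0.339
    176  0.4112   +0.269  -0.046  +1.173  -0.510


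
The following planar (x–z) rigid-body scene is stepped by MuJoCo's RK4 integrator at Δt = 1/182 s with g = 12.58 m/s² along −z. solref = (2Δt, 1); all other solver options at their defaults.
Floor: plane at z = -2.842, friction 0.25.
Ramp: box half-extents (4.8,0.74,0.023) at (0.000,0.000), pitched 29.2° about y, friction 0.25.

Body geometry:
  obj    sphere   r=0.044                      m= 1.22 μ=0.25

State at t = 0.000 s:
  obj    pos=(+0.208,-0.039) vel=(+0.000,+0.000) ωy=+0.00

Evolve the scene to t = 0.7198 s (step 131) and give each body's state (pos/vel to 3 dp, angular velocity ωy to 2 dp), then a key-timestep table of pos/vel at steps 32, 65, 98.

State at t = 0.7198 s:
  obj    pos=(+1.199,-0.594) vel=(+2.754,-1.539) ωy=+71.68

Key-timestep trajectory:
   step    t(s)  obj.x    obj.z    obj.vx   obj.vz 
     32  0.1758   +0.267  -0.073  +0.673  -0.376
     65  0.3571   +0.452  -0.176  +1.367  -0.764
     98  0.5385   +0.763  -0.350  +2.061  -1.152


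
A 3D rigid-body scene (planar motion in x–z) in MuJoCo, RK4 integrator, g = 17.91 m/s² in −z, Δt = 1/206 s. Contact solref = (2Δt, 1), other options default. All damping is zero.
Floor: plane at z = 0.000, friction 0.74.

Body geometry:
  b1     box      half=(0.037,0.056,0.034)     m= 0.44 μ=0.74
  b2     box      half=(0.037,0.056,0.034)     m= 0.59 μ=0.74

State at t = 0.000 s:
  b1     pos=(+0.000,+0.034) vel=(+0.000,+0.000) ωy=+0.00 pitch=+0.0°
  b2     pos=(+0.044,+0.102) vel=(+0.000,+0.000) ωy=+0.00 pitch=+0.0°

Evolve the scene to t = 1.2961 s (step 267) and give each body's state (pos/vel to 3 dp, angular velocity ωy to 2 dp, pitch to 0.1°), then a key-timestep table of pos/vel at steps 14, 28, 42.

State at t = 1.2961 s:
  b1     pos=(+0.000,+0.034) vel=(+0.000,+0.000) ωy=+0.00 pitch=+0.0°
  b2     pos=(+0.083,+0.037) vel=(+0.000,+0.000) ωy=+0.00 pitch=+90.0°

Key-timestep trajectory:
   step    t(s)  b1.x    b1.z    b1.vx   b1.vz   b2.x    b2.z    b2.vx   b2.vz 
     14  0.0680   +0.000  +0.034  -0.001  +0.000   +0.049  +0.100  +0.167  -0.061
     28  0.1359   +0.000  +0.034  +0.000  +0.000   +0.068  +0.085  +0.344  -0.540
     42  0.2039   +0.000  +0.034  +0.000  +0.000   +0.084  +0.034  -0.065  +0.155


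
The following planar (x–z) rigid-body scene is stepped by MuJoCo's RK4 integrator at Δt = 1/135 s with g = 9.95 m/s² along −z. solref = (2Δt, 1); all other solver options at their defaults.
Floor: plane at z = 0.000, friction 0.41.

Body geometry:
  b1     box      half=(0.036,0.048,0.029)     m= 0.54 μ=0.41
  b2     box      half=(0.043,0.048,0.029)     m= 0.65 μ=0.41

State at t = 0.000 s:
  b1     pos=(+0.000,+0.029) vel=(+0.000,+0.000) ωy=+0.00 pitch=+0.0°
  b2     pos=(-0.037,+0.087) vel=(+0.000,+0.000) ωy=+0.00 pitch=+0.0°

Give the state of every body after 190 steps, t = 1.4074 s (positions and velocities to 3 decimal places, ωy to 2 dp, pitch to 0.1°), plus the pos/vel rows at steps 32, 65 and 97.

State at t = 1.4074 s:
  b1     pos=(+0.000,+0.029) vel=(+0.000,+0.000) ωy=+0.00 pitch=+0.0°
  b2     pos=(-0.079,+0.043) vel=(+0.000,+0.000) ωy=+0.00 pitch=-90.0°

Key-timestep trajectory:
   step    t(s)  b1.x    b1.z    b1.vx   b1.vz   b2.x    b2.z    b2.vx   b2.vz 
     32  0.2370   +0.000  +0.029  +0.000  +0.000   -0.046  +0.085  -0.129  -0.046
     65  0.4815   +0.000  +0.029  +0.000  +0.000   -0.099  +0.051  -0.087  +0.003
     97  0.7185   +0.000  +0.029  +0.000  +0.000   -0.083  +0.044  +0.275  -0.186


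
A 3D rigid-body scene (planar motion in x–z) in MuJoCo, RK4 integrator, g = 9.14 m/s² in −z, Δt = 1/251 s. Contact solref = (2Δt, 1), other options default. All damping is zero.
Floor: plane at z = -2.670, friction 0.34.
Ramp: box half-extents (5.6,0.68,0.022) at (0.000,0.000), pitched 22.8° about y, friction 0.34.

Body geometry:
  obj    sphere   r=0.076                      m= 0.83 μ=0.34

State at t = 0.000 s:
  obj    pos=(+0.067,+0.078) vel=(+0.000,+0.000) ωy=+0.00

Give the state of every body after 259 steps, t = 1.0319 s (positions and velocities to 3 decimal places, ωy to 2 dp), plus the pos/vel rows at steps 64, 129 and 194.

State at t = 1.0319 s:
  obj    pos=(+1.309,-0.444) vel=(+2.407,-1.012) ωy=+34.35

Key-timestep trajectory:
   step    t(s)  obj.x    obj.z    obj.vx   obj.vz 
     64  0.2550   +0.143  +0.046  +0.595  -0.250
    129  0.5139   +0.375  -0.051  +1.199  -0.504
    194  0.7729   +0.764  -0.215  +1.803  -0.758


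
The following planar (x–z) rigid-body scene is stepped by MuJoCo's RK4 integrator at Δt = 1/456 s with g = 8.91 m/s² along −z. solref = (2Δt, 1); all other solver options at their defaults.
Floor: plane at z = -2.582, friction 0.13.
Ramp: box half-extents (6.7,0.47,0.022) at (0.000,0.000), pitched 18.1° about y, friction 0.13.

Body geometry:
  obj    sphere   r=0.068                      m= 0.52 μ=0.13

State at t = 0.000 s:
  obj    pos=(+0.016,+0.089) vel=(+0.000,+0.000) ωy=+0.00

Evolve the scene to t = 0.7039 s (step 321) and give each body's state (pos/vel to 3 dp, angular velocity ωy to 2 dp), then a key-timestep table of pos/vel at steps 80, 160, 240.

State at t = 0.7039 s:
  obj    pos=(+0.482,-0.063) vel=(+1.323,-0.432) ωy=+20.47

Key-timestep trajectory:
   step    t(s)  obj.x    obj.z    obj.vx   obj.vz 
     80  0.1754   +0.045  +0.080  +0.330  -0.108
    160  0.3509   +0.132  +0.052  +0.660  -0.216
    240  0.5263   +0.276  +0.004  +0.989  -0.323


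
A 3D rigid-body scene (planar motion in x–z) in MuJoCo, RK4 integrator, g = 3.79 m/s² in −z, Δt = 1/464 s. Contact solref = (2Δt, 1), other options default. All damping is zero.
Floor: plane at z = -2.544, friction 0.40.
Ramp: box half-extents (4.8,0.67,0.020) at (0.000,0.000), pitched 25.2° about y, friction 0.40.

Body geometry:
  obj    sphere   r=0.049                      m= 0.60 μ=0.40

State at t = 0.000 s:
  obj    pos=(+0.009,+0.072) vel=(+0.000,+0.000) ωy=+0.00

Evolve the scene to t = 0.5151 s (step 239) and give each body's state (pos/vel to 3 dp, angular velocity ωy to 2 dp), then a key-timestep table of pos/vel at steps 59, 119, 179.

State at t = 0.5151 s:
  obj    pos=(+0.147,+0.007) vel=(+0.537,-0.253) ωy=+12.11

Key-timestep trajectory:
   step    t(s)  obj.x    obj.z    obj.vx   obj.vz 
     59  0.1272   +0.017  +0.068  +0.133  -0.062
    119  0.2565   +0.043  +0.056  +0.268  -0.126
    179  0.3858   +0.087  +0.035  +0.402  -0.189


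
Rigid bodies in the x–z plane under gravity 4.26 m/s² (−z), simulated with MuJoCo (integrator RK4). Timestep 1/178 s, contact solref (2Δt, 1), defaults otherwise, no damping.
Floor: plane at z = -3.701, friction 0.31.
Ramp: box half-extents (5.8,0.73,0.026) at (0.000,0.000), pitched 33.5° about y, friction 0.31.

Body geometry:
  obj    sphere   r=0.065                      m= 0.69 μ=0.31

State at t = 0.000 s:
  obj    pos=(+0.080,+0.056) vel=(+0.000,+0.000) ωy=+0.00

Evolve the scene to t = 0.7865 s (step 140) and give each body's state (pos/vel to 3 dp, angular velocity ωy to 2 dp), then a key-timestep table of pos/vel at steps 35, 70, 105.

State at t = 0.7865 s:
  obj    pos=(+0.513,-0.231) vel=(+1.102,-0.729) ωy=+20.32

Key-timestep trajectory:
   step    t(s)  obj.x    obj.z    obj.vx   obj.vz 
     35  0.1966   +0.107  +0.038  +0.276  -0.182
     70  0.3933   +0.188  -0.016  +0.551  -0.365
    105  0.5899   +0.324  -0.105  +0.826  -0.547


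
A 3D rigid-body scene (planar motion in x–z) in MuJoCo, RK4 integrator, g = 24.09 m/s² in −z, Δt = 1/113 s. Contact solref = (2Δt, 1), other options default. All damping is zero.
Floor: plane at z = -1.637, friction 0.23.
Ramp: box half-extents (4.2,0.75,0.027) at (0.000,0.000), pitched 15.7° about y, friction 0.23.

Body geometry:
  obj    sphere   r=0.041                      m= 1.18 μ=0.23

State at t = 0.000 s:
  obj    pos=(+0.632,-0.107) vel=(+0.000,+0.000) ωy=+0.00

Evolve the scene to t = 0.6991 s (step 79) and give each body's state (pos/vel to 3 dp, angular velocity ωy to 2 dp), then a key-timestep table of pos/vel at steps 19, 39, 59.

State at t = 0.6991 s:
  obj    pos=(+1.727,-0.415) vel=(+3.133,-0.881) ωy=+79.36

Key-timestep trajectory:
   step    t(s)  obj.x    obj.z    obj.vx   obj.vz 
     19  0.1681   +0.695  -0.125  +0.753  -0.212
     39  0.3451   +0.899  -0.182  +1.547  -0.435
     59  0.5221   +1.243  -0.279  +2.340  -0.658


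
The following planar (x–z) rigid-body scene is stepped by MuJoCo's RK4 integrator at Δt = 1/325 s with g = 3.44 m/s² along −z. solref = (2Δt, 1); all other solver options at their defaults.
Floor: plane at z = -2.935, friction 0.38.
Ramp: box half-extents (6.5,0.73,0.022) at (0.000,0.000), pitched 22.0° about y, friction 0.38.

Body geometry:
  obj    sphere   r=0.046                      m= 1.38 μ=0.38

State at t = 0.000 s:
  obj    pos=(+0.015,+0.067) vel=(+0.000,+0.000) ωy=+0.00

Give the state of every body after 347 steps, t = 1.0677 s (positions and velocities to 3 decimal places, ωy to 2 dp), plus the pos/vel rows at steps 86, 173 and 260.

State at t = 1.0677 s:
  obj    pos=(+0.502,-0.129) vel=(+0.911,-0.368) ωy=+21.36

Key-timestep trajectory:
   step    t(s)  obj.x    obj.z    obj.vx   obj.vz 
     86  0.2646   +0.045  +0.055  +0.226  -0.091
    173  0.5323   +0.136  +0.018  +0.454  -0.184
    260  0.8000   +0.288  -0.043  +0.683  -0.276


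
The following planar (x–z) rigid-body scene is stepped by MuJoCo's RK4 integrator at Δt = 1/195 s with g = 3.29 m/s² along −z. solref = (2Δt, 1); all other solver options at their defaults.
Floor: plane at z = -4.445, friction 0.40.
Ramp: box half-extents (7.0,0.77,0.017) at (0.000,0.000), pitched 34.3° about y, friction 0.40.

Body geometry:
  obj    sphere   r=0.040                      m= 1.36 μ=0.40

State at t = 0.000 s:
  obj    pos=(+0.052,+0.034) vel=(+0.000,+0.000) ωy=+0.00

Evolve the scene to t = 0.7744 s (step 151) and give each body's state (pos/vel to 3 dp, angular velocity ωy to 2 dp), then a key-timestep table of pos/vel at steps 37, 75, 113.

State at t = 0.7744 s:
  obj    pos=(+0.380,-0.190) vel=(+0.847,-0.578) ωy=+25.63

Key-timestep trajectory:
   step    t(s)  obj.x    obj.z    obj.vx   obj.vz 
     37  0.1897   +0.072  +0.020  +0.208  -0.142
     75  0.3846   +0.133  -0.022  +0.421  -0.287
    113  0.5795   +0.236  -0.092  +0.634  -0.432


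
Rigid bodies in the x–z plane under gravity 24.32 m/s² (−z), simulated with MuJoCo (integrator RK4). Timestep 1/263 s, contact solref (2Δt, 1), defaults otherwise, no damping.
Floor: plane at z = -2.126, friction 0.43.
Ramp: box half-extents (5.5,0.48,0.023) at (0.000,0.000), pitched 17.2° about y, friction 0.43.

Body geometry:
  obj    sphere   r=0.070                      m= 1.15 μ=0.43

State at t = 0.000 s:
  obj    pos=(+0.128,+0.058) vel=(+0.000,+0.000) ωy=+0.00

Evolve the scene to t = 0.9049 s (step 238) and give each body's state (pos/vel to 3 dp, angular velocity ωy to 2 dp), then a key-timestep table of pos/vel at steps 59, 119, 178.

State at t = 0.9049 s:
  obj    pos=(+2.137,-0.564) vel=(+4.441,-1.375) ωy=+66.40

Key-timestep trajectory:
   step    t(s)  obj.x    obj.z    obj.vx   obj.vz 
     59  0.2243   +0.251  +0.019  +1.101  -0.341
    119  0.4525   +0.630  -0.098  +2.220  -0.687
    178  0.6768   +1.252  -0.290  +3.321  -1.028


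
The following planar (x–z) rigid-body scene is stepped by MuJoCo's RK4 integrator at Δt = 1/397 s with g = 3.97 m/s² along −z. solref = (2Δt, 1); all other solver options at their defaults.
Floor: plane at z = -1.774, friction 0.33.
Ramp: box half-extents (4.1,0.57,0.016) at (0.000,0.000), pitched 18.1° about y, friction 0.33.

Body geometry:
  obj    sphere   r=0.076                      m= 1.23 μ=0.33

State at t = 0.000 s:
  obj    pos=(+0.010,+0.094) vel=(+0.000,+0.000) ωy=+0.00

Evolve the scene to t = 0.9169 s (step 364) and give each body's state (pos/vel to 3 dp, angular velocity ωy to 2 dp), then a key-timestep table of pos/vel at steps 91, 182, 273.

State at t = 0.9169 s:
  obj    pos=(+0.362,-0.022) vel=(+0.768,-0.251) ωy=+10.63

Key-timestep trajectory:
   step    t(s)  obj.x    obj.z    obj.vx   obj.vz 
     91  0.2292   +0.032  +0.086  +0.192  -0.063
    182  0.4584   +0.098  +0.065  +0.384  -0.125
    273  0.6877   +0.208  +0.029  +0.576  -0.188


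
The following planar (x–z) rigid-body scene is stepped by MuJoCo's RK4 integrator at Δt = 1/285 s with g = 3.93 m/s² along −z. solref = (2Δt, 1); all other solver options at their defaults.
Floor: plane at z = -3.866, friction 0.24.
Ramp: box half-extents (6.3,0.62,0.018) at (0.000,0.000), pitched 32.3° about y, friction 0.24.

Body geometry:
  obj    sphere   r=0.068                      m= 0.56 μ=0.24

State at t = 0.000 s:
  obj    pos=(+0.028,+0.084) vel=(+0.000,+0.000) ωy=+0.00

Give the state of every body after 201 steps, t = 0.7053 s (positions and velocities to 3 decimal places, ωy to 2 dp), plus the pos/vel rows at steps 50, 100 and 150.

State at t = 0.7053 s:
  obj    pos=(+0.343,-0.115) vel=(+0.894,-0.565) ωy=+15.55

Key-timestep trajectory:
   step    t(s)  obj.x    obj.z    obj.vx   obj.vz 
     50  0.1754   +0.048  +0.072  +0.223  -0.141
    100  0.3509   +0.106  +0.035  +0.445  -0.281
    150  0.5263   +0.204  -0.027  +0.667  -0.422


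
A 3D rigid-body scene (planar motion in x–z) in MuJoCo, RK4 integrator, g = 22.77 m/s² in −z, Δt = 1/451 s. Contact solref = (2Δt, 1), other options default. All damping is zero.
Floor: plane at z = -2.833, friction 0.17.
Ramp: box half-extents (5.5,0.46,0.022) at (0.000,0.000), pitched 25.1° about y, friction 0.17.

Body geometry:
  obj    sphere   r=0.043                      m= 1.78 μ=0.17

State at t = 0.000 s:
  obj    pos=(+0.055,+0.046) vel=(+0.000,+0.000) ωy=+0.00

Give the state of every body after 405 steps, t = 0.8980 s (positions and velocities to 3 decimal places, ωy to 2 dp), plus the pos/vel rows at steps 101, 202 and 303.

State at t = 0.8980 s:
  obj    pos=(+2.574,-1.134) vel=(+5.611,-2.628) ωy=+144.06

Key-timestep trajectory:
   step    t(s)  obj.x    obj.z    obj.vx   obj.vz 
    101  0.2239   +0.212  -0.027  +1.399  -0.656
    202  0.4479   +0.682  -0.248  +2.799  -1.311
    303  0.6718   +1.465  -0.615  +4.198  -1.966


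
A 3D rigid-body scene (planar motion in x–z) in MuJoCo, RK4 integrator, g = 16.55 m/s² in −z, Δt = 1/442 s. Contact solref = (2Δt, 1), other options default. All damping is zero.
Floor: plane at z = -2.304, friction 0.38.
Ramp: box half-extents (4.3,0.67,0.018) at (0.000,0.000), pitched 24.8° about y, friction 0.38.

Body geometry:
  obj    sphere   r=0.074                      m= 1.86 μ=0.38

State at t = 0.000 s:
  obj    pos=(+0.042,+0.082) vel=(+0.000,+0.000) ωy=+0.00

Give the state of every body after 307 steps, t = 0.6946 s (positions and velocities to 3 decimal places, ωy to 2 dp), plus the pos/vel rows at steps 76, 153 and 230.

State at t = 0.6946 s:
  obj    pos=(+1.128,-0.420) vel=(+3.127,-1.445) ωy=+46.54

Key-timestep trajectory:
   step    t(s)  obj.x    obj.z    obj.vx   obj.vz 
     76  0.1719   +0.109  +0.051  +0.774  -0.358
    153  0.3462   +0.312  -0.043  +1.558  -0.720
    230  0.5204   +0.651  -0.200  +2.342  -1.082


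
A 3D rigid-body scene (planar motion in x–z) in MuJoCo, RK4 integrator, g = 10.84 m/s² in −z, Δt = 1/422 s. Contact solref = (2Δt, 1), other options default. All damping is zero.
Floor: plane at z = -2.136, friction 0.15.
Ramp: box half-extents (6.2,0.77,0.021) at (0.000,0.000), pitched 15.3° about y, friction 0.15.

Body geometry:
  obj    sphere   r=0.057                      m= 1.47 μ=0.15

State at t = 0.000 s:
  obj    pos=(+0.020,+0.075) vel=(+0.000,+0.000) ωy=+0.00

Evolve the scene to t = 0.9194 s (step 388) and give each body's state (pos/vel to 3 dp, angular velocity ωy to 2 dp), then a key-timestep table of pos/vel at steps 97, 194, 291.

State at t = 0.9194 s:
  obj    pos=(+0.853,-0.153) vel=(+1.812,-0.496) ωy=+32.95

Key-timestep trajectory:
   step    t(s)  obj.x    obj.z    obj.vx   obj.vz 
     97  0.2299   +0.072  +0.061  +0.453  -0.124
    194  0.4597   +0.228  +0.018  +0.906  -0.248
    291  0.6896   +0.489  -0.053  +1.359  -0.372


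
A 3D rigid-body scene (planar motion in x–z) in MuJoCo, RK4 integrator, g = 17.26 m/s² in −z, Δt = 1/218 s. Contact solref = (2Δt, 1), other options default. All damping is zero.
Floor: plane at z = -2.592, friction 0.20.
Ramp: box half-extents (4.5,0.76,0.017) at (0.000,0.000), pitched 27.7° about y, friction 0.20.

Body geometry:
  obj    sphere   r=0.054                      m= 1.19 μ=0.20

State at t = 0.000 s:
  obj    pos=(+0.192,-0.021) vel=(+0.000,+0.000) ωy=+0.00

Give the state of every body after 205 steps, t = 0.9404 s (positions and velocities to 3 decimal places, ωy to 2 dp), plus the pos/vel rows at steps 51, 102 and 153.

State at t = 0.9404 s:
  obj    pos=(+2.436,-1.199) vel=(+4.772,-2.505) ωy=+99.77

Key-timestep trajectory:
   step    t(s)  obj.x    obj.z    obj.vx   obj.vz 
     51  0.2339   +0.331  -0.094  +1.187  -0.623
    102  0.4679   +0.748  -0.312  +2.374  -1.247
    153  0.7018   +1.442  -0.677  +3.562  -1.870


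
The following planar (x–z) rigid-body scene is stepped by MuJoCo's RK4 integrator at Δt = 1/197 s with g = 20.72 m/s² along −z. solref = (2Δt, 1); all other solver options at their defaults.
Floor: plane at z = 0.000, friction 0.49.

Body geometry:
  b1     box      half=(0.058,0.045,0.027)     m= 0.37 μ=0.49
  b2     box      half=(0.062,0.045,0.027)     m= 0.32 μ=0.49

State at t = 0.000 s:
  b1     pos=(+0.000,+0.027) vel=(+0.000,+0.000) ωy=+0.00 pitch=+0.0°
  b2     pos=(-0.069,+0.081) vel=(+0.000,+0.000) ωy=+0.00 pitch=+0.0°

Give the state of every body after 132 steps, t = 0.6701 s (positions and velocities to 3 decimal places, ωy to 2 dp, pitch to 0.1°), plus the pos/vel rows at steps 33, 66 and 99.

State at t = 0.6701 s:
  b1     pos=(+0.001,+0.027) vel=(+0.001,+0.000) ωy=+0.00 pitch=+0.0°
  b2     pos=(-0.085,+0.064) vel=(+0.000,+0.000) ωy=+0.02 pitch=-47.1°

Key-timestep trajectory:
   step    t(s)  b1.x    b1.z    b1.vx   b1.vz   b2.x    b2.z    b2.vx   b2.vz 
     33  0.1675   +0.000  +0.027  +0.000  +0.000   -0.095  +0.066  -0.104  +0.035
     66  0.3350   +0.000  +0.027  +0.002  +0.011   -0.085  +0.064  -0.037  +0.007
     99  0.5025   +0.001  +0.027  +0.001  +0.000   -0.085  +0.064  +0.000  +0.000


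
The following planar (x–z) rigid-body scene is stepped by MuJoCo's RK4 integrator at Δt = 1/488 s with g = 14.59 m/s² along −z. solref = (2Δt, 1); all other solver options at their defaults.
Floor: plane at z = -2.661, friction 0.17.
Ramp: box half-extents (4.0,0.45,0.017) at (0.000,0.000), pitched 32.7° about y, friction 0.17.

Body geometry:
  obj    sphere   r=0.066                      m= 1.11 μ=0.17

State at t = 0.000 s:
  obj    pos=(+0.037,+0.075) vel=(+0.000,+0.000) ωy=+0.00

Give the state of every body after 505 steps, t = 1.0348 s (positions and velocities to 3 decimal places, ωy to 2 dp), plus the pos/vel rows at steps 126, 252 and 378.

State at t = 1.0348 s:
  obj    pos=(+2.648,-1.601) vel=(+5.038,-3.260) ωy=+81.67

Key-timestep trajectory:
   step    t(s)  obj.x    obj.z    obj.vx   obj.vz 
    126  0.2582   +0.200  -0.029  +1.264  -0.797
    252  0.5164   +0.687  -0.343  +2.518  -1.617
    378  0.7746   +1.500  -0.864  +3.779  -2.421


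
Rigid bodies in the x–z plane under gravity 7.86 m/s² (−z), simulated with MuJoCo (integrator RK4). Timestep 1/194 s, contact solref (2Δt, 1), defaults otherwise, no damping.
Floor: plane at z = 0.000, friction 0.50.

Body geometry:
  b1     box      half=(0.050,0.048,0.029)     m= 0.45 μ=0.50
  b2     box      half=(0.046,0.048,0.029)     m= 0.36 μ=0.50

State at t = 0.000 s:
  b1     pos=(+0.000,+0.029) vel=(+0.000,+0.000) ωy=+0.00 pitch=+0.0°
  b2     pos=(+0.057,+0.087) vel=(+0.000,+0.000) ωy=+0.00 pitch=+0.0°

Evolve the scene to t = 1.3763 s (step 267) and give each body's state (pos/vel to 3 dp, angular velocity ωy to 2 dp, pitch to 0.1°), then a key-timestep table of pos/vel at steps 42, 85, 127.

State at t = 1.3763 s:
  b1     pos=(+0.000,+0.029) vel=(+0.000,+0.000) ωy=+0.00 pitch=+0.0°
  b2     pos=(+0.101,+0.046) vel=(+0.000,+0.000) ωy=+0.00 pitch=+90.0°

Key-timestep trajectory:
   step    t(s)  b1.x    b1.z    b1.vx   b1.vz   b2.x    b2.z    b2.vx   b2.vz 
     42  0.2165   +0.000  +0.029  +0.000  +0.000   +0.080  +0.065  +0.195  -0.458
     85  0.4381   +0.000  +0.029  +0.000  +0.000   +0.119  +0.053  +0.000  +0.000
    127  0.6546   +0.000  +0.029  +0.000  +0.000   +0.097  +0.048  +0.003  +0.001


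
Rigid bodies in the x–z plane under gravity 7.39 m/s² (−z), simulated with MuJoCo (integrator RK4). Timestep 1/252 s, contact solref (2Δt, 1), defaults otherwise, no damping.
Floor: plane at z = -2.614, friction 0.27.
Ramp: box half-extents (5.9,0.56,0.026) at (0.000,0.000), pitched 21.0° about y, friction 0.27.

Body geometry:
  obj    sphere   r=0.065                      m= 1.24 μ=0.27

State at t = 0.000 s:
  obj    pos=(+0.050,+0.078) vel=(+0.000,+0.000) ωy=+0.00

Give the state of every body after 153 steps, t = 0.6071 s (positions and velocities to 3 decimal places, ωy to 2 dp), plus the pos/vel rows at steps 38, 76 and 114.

State at t = 0.6071 s:
  obj    pos=(+0.376,-0.047) vel=(+1.072,-0.412) ωy=+17.67

Key-timestep trajectory:
   step    t(s)  obj.x    obj.z    obj.vx   obj.vz 
     38  0.1508   +0.070  +0.071  +0.266  -0.102
     76  0.3016   +0.130  +0.047  +0.533  -0.204
    114  0.4524   +0.231  +0.009  +0.799  -0.307


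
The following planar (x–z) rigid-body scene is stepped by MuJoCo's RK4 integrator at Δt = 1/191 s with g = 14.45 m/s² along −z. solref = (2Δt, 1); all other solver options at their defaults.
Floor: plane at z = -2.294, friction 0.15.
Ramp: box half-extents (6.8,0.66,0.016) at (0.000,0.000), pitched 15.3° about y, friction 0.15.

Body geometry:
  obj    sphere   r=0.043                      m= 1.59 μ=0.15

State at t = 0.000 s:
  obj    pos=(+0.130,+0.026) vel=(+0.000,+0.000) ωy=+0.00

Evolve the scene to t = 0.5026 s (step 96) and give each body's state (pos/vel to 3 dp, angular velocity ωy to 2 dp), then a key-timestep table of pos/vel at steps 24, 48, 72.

State at t = 0.5026 s:
  obj    pos=(+0.462,-0.065) vel=(+1.320,-0.361) ωy=+31.82

Key-timestep trajectory:
   step    t(s)  obj.x    obj.z    obj.vx   obj.vz 
     24  0.1257   +0.151  +0.020  +0.330  -0.090
     48  0.2513   +0.213  +0.003  +0.660  -0.181
     72  0.3770   +0.317  -0.025  +0.990  -0.271


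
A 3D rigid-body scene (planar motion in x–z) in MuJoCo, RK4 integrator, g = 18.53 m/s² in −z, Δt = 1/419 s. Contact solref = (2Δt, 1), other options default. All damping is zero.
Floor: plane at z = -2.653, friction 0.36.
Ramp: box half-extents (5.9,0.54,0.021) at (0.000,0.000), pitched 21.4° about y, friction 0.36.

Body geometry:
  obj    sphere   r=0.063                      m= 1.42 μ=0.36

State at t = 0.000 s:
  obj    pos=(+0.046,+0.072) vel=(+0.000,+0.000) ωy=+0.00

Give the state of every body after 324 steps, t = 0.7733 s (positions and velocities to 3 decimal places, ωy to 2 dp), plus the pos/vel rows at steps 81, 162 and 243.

State at t = 0.7733 s:
  obj    pos=(+1.390,-0.455) vel=(+3.477,-1.363) ωy=+59.27

Key-timestep trajectory:
   step    t(s)  obj.x    obj.z    obj.vx   obj.vz 
     81  0.1933   +0.130  +0.039  +0.869  -0.341
    162  0.3866   +0.382  -0.060  +1.739  -0.681
    243  0.5800   +0.802  -0.224  +2.608  -1.022


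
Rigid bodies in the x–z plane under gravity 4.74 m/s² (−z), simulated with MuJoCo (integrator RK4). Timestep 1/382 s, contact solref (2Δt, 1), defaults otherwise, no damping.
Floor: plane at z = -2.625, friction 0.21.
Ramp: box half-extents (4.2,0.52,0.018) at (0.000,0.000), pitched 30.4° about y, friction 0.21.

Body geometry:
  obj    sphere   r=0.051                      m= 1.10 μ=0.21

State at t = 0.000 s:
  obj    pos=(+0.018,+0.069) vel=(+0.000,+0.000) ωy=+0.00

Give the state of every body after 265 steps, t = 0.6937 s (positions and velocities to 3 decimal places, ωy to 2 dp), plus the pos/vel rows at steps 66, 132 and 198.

State at t = 0.6937 s:
  obj    pos=(+0.374,-0.139) vel=(+1.025,-0.601) ωy=+23.30

Key-timestep trajectory:
   step    t(s)  obj.x    obj.z    obj.vx   obj.vz 
     66  0.1728   +0.040  +0.056  +0.255  -0.150
    132  0.3455   +0.106  +0.018  +0.511  -0.300
    198  0.5183   +0.217  -0.047  +0.766  -0.449


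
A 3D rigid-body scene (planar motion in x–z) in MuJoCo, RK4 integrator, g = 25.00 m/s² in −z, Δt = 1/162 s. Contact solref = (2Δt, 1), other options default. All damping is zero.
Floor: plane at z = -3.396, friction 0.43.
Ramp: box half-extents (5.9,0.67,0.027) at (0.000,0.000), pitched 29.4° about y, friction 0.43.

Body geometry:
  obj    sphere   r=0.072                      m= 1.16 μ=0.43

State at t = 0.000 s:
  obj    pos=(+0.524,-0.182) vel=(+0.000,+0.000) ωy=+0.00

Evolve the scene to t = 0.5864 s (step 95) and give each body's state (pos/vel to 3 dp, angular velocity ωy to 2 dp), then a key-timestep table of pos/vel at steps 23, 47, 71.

State at t = 0.5864 s:
  obj    pos=(+1.837,-0.922) vel=(+4.478,-2.523) ωy=+71.38

Key-timestep trajectory:
   step    t(s)  obj.x    obj.z    obj.vx   obj.vz 
     23  0.1420   +0.601  -0.225  +1.085  -0.611
     47  0.2901   +0.846  -0.363  +2.216  -1.249
     71  0.4383   +1.258  -0.595  +3.347  -1.886


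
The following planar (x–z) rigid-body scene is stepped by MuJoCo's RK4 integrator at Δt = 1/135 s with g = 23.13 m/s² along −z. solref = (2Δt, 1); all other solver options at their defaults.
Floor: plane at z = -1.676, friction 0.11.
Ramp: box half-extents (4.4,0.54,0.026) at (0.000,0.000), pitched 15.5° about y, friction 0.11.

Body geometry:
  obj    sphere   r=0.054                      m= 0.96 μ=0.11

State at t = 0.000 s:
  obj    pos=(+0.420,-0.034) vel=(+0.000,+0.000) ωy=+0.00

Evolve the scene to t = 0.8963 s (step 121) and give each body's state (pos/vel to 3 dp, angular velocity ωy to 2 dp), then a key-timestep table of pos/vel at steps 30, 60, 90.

State at t = 0.8963 s:
  obj    pos=(+2.129,-0.508) vel=(+3.814,-1.058) ωy=+73.25

Key-timestep trajectory:
   step    t(s)  obj.x    obj.z    obj.vx   obj.vz 
     30  0.2222   +0.525  -0.063  +0.946  -0.262
     60  0.4444   +0.841  -0.150  +1.891  -0.525
     90  0.6667   +1.366  -0.296  +2.837  -0.787
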